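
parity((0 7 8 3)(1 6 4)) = odd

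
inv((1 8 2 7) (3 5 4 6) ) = (1 7 2 8) (3 6 4 5) 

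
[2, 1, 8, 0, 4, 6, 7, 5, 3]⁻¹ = [3, 1, 0, 8, 4, 7, 5, 6, 2]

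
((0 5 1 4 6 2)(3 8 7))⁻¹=(0 2 6 4 1 5)(3 7 8)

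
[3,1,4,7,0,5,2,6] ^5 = [4,1,6,0,2,5,7,3] 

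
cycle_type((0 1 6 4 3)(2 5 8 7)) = 4.5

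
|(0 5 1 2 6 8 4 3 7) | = 9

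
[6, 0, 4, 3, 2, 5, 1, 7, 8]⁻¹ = [1, 6, 4, 3, 2, 5, 0, 7, 8]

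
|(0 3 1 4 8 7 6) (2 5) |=14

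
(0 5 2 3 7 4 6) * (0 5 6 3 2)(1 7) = (0 6 5)(1 7 4 3)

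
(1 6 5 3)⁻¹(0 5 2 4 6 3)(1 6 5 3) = (0 3 2 4 5 1)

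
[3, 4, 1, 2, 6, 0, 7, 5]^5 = [6, 0, 5, 7, 3, 4, 2, 1]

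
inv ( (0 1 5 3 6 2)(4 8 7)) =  (0 2 6 3 5 1)(4 7 8)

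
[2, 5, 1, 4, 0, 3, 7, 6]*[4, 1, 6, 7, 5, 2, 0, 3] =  [6, 2, 1, 5, 4, 7, 3, 0]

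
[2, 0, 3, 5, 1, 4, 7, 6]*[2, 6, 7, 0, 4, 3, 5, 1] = [7, 2, 0, 3, 6, 4, 1, 5]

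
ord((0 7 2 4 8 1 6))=7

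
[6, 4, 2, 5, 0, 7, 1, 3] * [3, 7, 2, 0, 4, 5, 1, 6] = [1, 4, 2, 5, 3, 6, 7, 0]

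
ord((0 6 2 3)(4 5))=4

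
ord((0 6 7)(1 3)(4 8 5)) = 6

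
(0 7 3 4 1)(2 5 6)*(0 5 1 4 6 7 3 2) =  (0 3 6)(1 5 7 2)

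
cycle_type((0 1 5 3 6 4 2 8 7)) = 9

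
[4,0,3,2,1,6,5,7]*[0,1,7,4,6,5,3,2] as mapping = [0→6,1→0,2→4,3→7,4→1,5→3,6→5,7→2] 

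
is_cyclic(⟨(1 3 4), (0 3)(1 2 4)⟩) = no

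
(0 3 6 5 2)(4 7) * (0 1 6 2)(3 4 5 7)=(0 4 3 2 1 6 7 5)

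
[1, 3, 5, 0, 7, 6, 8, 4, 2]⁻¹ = [3, 0, 8, 1, 7, 2, 5, 4, 6]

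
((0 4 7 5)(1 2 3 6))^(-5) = (0 5 7 4)(1 6 3 2)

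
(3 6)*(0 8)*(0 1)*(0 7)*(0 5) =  (0 8 1 7 5)(3 6)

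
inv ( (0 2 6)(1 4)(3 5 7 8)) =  (0 6 2)(1 4)(3 8 7 5)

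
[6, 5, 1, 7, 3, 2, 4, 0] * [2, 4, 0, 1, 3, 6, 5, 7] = [5, 6, 4, 7, 1, 0, 3, 2]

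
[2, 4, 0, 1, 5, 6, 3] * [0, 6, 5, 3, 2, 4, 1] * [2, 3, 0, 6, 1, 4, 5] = [4, 0, 2, 5, 1, 3, 6]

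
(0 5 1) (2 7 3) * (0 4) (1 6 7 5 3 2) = (0 3 1 4) (2 5 6 7) 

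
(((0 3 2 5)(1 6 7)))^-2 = (0 2)(1 6 7)(3 5)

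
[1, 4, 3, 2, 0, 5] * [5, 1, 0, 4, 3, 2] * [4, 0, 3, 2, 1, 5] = [0, 2, 1, 4, 5, 3]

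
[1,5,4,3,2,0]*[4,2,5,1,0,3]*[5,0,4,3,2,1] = [4,3,5,0,1,2]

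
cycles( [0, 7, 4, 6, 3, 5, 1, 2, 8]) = (1 7 2 4 3 6)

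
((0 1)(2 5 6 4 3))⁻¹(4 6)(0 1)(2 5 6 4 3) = (3 4)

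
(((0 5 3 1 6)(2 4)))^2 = (0 3 6 5 1)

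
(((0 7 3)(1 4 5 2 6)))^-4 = (0 3 7)(1 4 5 2 6)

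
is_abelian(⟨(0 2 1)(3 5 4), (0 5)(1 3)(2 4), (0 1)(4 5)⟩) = no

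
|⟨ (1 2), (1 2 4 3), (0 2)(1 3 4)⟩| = 120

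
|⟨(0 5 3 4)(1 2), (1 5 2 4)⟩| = 48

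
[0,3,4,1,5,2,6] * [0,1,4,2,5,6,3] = [0,2,5,1,6,4,3]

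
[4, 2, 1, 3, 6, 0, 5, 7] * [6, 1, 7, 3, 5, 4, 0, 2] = [5, 7, 1, 3, 0, 6, 4, 2]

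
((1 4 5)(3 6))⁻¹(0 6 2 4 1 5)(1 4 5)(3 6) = (0 3 2 5 4 1)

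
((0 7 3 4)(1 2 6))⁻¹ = (0 4 3 7)(1 6 2)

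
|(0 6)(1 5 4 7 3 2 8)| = 14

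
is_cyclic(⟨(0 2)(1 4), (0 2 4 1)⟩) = no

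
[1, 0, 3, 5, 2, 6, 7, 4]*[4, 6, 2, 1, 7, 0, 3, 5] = [6, 4, 1, 0, 2, 3, 5, 7]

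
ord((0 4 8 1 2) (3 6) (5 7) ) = 10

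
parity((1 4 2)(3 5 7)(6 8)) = odd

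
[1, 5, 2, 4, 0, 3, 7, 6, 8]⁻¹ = [4, 0, 2, 5, 3, 1, 7, 6, 8]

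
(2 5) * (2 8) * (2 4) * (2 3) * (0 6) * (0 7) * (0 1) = (0 6 7 1)(2 5 8 4 3)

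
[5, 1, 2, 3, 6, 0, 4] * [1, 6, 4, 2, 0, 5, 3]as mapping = [0→5, 1→6, 2→4, 3→2, 4→3, 5→1, 6→0]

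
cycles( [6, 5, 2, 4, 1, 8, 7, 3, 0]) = (0 6 7 3 4 1 5 8)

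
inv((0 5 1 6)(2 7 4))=(0 6 1 5)(2 4 7)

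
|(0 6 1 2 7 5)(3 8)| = 6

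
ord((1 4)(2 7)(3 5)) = 2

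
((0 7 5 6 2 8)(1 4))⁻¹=(0 8 2 6 5 7)(1 4)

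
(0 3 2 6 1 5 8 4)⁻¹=(0 4 8 5 1 6 2 3)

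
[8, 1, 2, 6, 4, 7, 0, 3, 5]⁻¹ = [6, 1, 2, 7, 4, 8, 3, 5, 0]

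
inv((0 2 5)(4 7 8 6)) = (0 5 2)(4 6 8 7)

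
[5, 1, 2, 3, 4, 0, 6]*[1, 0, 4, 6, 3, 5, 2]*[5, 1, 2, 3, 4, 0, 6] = [0, 5, 4, 6, 3, 1, 2]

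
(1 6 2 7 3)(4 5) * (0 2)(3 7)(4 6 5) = (0 2 3 1 5 6)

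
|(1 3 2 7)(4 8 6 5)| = 4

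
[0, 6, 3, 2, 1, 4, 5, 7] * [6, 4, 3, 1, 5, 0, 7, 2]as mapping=[0→6, 1→7, 2→1, 3→3, 4→4, 5→5, 6→0, 7→2]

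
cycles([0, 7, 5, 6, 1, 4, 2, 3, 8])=(1 7 3 6 2 5 4)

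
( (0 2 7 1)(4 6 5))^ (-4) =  (4 5 6)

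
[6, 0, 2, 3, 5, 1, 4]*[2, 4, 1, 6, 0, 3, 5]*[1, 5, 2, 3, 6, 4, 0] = [4, 2, 5, 0, 3, 6, 1]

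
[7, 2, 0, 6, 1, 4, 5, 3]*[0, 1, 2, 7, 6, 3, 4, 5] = [5, 2, 0, 4, 1, 6, 3, 7]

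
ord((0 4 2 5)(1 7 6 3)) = 4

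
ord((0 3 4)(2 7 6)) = 3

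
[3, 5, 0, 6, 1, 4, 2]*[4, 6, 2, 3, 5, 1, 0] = [3, 1, 4, 0, 6, 5, 2]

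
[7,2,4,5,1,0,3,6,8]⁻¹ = [5,4,1,6,2,3,7,0,8]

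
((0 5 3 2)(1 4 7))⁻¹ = (0 2 3 5)(1 7 4)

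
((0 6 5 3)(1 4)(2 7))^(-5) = (0 3 5 6)(1 4)(2 7)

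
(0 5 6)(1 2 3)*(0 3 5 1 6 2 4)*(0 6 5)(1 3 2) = (0 3 5 1 4 6 2)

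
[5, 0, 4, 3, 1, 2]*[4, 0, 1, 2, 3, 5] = [5, 4, 3, 2, 0, 1]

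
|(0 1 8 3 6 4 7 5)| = 8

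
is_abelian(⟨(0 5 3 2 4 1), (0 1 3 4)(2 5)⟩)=no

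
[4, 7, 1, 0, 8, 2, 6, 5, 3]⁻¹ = [3, 2, 5, 8, 0, 7, 6, 1, 4]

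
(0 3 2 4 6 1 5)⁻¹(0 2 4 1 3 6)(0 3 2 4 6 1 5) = (1 3 4 6 5 2)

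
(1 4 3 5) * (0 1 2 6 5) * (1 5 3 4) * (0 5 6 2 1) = (0 6 3 5 1)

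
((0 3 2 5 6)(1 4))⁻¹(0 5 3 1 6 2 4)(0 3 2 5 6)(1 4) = (0 5 1 3 6 2 4)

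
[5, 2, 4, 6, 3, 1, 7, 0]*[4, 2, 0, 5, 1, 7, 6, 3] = [7, 0, 1, 6, 5, 2, 3, 4]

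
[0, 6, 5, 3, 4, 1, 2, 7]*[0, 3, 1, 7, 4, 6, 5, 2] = [0, 5, 6, 7, 4, 3, 1, 2] 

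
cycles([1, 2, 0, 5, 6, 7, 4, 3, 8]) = (0 1 2)(3 5 7)(4 6)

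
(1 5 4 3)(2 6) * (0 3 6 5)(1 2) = (0 3 2 5 4 6 1)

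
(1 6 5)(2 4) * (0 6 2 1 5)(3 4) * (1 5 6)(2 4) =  (0 1 4 5 6)(2 3)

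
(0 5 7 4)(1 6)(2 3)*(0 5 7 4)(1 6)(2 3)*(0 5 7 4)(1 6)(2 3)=(0 4 7 5)(1 6)(2 3)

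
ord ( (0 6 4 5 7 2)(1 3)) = 6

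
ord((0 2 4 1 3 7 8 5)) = 8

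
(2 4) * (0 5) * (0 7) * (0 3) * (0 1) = (0 5 7 3 1)(2 4)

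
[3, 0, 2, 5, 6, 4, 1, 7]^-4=[5, 3, 2, 4, 1, 6, 0, 7]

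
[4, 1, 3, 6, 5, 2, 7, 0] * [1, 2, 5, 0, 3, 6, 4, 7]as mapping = [0→3, 1→2, 2→0, 3→4, 4→6, 5→5, 6→7, 7→1]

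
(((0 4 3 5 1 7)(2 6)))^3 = (0 5)(1 4)(2 6)(3 7)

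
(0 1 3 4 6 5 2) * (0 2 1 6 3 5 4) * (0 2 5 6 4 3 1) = (0 4 1 6 3 2 5)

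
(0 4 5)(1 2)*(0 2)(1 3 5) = (0 4 1)(2 3 5)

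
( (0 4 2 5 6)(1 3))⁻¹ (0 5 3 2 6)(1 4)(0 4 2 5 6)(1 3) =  (0 4 6 1 5)(2 3)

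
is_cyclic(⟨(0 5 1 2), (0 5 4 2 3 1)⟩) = no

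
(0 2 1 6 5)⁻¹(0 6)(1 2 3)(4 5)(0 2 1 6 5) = (0 4)(1 3 6)(2 5)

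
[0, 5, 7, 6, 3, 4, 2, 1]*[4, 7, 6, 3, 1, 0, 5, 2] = [4, 0, 2, 5, 3, 1, 6, 7]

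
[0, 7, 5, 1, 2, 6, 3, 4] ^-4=[0, 2, 3, 4, 6, 1, 7, 5] 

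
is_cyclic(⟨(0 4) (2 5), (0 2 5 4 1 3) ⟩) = no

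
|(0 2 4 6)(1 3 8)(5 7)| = 12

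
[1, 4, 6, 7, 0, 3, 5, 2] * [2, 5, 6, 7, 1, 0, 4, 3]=[5, 1, 4, 3, 2, 7, 0, 6]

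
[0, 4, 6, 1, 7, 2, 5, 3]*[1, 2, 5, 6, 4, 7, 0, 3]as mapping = [0→1, 1→4, 2→0, 3→2, 4→3, 5→5, 6→7, 7→6]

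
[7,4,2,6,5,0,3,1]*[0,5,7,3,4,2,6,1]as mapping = [0→1,1→4,2→7,3→6,4→2,5→0,6→3,7→5]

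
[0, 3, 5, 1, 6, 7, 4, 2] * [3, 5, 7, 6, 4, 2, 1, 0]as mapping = [0→3, 1→6, 2→2, 3→5, 4→1, 5→0, 6→4, 7→7]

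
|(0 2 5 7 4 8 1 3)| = 8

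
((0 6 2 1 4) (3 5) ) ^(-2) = (0 1 6 4 2) 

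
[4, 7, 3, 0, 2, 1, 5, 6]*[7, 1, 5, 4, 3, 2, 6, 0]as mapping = [0→3, 1→0, 2→4, 3→7, 4→5, 5→1, 6→2, 7→6]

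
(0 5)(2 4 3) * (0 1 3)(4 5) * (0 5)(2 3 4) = (0 2)(1 4 5)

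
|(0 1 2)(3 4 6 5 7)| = 15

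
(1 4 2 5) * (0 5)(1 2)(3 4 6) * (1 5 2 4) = (0 2)(1 6 3)(4 5)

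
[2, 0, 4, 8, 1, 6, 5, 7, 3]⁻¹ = [1, 4, 0, 8, 2, 6, 5, 7, 3]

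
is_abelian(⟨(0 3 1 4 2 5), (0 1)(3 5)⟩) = no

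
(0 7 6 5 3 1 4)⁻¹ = (0 4 1 3 5 6 7)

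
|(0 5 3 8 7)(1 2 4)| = 15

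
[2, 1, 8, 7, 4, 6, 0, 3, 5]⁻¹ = [6, 1, 0, 7, 4, 8, 5, 3, 2]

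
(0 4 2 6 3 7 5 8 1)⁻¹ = (0 1 8 5 7 3 6 2 4)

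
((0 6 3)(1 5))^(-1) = (0 3 6)(1 5)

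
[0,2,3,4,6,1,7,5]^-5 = [0,3,4,6,7,2,5,1]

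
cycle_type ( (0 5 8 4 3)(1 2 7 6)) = 4.5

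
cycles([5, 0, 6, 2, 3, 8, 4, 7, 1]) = (0 5 8 1)(2 6 4 3)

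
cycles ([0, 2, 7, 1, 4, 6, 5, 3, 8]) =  (1 2 7 3)(5 6)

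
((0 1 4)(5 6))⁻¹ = (0 4 1)(5 6)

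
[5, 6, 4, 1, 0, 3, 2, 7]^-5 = [3, 2, 0, 6, 5, 1, 4, 7]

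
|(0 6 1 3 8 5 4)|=7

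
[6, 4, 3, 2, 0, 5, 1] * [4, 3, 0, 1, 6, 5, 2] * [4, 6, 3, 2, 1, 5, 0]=[3, 0, 6, 4, 1, 5, 2]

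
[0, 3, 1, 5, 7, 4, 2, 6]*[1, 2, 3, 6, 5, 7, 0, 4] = [1, 6, 2, 7, 4, 5, 3, 0]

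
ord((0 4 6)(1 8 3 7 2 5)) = 6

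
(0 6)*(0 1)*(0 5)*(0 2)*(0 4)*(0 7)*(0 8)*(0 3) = (0 6 1 5 2 4 7 8 3)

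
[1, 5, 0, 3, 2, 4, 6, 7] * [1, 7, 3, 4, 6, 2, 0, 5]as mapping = [0→7, 1→2, 2→1, 3→4, 4→3, 5→6, 6→0, 7→5]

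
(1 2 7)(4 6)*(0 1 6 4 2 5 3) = (0 1 5 3)(2 7 6)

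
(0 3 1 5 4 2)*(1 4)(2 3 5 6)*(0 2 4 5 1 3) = (0 1 6 4)(3 5)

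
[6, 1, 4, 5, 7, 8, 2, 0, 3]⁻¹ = [7, 1, 6, 8, 2, 3, 0, 4, 5]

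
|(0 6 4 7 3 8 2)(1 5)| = 14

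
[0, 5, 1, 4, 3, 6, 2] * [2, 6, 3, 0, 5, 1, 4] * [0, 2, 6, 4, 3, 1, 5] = [6, 2, 5, 1, 0, 3, 4]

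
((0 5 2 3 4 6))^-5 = (0 5 2 3 4 6)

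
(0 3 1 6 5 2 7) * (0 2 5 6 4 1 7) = (0 3 7 2)(1 4)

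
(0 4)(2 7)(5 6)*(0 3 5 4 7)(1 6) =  (0 7 2)(1 6 4 3 5)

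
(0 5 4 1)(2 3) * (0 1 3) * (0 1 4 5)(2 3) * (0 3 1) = (0 3 1 4 2)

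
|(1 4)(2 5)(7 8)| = 2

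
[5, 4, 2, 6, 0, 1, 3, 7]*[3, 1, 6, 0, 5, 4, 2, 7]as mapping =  [0→4, 1→5, 2→6, 3→2, 4→3, 5→1, 6→0, 7→7]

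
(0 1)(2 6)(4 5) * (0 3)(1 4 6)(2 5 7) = (0 4 7 2 1 3)(5 6)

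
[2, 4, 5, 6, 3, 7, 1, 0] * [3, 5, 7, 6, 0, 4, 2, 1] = [7, 0, 4, 2, 6, 1, 5, 3]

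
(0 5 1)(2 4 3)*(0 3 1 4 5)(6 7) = (1 3 2 5 4)(6 7)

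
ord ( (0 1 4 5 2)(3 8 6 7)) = 20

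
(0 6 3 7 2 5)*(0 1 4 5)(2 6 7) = (0 7 6 3 2)(1 4 5)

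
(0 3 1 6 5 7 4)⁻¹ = (0 4 7 5 6 1 3)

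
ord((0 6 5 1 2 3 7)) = 7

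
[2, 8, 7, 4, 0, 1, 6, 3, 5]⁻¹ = [4, 5, 0, 7, 3, 8, 6, 2, 1]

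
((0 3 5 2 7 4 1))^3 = (0 2 1 5 4 3 7)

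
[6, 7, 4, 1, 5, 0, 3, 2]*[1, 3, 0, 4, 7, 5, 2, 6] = [2, 6, 7, 3, 5, 1, 4, 0]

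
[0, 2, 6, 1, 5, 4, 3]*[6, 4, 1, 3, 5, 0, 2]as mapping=[0→6, 1→1, 2→2, 3→4, 4→0, 5→5, 6→3]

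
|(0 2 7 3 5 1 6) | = 7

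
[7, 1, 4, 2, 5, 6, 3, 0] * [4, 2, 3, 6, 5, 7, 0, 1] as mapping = [0→1, 1→2, 2→5, 3→3, 4→7, 5→0, 6→6, 7→4] 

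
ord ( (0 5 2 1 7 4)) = 6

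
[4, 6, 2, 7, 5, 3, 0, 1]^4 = [7, 5, 2, 0, 1, 6, 3, 4]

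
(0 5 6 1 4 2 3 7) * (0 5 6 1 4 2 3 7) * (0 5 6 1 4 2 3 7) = (0 1 3 5 4 7 6 2)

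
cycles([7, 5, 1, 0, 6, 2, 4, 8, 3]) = (0 7 8 3)(1 5 2)(4 6)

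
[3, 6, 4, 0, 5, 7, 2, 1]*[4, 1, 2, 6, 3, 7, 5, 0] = [6, 5, 3, 4, 7, 0, 2, 1]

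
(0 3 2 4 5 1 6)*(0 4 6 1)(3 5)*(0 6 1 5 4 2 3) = (0 4)(1 5 6 2)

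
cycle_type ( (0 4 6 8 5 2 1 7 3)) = 9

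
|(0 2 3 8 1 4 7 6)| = 8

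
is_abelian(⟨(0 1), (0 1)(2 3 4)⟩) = yes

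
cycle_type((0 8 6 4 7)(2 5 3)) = 3.5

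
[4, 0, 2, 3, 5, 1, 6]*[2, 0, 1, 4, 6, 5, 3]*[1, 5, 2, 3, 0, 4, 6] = [6, 2, 5, 0, 4, 1, 3]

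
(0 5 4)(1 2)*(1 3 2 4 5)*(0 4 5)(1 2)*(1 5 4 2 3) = (0 3 5)(1 4 2)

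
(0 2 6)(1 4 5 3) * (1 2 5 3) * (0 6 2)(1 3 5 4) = (0 4 5 3)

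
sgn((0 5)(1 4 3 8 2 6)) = 1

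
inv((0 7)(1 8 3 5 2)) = (0 7)(1 2 5 3 8)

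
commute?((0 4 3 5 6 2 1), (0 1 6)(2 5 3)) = no:(0 4 3 5 6 2 1) * (0 1 6)(2 5 3) = (0 4 2 6 5), (0 1 6)(2 5 3) * (0 4 3 5 6 2 1) = (1 2 6 4 3)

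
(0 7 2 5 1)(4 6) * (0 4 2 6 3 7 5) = (0 5 1 4 3 7 6 2)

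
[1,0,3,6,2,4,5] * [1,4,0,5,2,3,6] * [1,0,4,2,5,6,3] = [5,0,6,3,1,4,2]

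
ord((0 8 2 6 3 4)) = 6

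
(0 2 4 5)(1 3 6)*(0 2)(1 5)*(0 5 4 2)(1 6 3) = (0 5)(4 6)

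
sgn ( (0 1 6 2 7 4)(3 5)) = 1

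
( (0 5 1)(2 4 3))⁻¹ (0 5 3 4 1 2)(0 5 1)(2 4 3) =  (0 4 5 1 2 3)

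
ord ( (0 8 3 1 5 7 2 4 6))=9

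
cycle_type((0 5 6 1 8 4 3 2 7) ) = 9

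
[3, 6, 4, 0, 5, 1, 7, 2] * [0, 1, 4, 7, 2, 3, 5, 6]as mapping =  [0→7, 1→5, 2→2, 3→0, 4→3, 5→1, 6→6, 7→4]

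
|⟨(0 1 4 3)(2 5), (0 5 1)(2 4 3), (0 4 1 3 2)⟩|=360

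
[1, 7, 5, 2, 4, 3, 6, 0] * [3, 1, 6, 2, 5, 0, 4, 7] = [1, 7, 0, 6, 5, 2, 4, 3]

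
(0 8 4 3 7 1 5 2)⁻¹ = (0 2 5 1 7 3 4 8)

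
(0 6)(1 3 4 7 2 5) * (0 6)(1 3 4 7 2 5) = (1 4 2)(3 7 5)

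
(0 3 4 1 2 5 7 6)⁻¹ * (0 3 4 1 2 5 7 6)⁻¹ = (0 7 2 4)(1 3 6 5)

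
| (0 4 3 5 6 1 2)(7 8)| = 14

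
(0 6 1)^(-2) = (0 6 1)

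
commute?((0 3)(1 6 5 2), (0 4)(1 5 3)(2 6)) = no:(0 3)(1 6 5 2) * (0 4)(1 5 3)(2 6) = (0 1 2 5 6 3 4), (0 4)(1 5 3)(2 6) * (0 3)(1 6 5 2) = (0 4 3 6 1 2 5)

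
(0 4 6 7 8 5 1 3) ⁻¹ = (0 3 1 5 8 7 6 4) 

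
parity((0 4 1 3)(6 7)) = even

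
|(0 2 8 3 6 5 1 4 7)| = 9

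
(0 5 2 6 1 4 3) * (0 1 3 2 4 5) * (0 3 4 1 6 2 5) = (0 3 6 4 5 1)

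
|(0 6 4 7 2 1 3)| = 7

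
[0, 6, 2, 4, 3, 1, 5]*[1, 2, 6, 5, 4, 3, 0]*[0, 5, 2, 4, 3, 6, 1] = [5, 0, 1, 3, 6, 2, 4]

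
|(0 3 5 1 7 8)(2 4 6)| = 6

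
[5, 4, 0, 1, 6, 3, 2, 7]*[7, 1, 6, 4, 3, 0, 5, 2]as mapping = [0→0, 1→3, 2→7, 3→1, 4→5, 5→4, 6→6, 7→2]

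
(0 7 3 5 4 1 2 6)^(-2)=(0 2 4 3)(1 5 7 6)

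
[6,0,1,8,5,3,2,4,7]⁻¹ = [1,2,6,5,7,4,0,8,3]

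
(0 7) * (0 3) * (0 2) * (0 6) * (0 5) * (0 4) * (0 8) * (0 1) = (0 7 3 2 6 5 4 8 1)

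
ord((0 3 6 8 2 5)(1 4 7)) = 6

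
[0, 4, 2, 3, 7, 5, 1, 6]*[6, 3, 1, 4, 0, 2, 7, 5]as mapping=[0→6, 1→0, 2→1, 3→4, 4→5, 5→2, 6→3, 7→7]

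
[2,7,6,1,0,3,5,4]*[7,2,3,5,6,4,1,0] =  [3,0,1,2,7,5,4,6]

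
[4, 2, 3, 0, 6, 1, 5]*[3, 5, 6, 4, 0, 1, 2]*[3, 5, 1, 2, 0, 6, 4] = [3, 4, 0, 2, 1, 6, 5]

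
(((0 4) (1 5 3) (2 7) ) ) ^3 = (0 4) (2 7) 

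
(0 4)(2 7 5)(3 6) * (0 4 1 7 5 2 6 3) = (0 1 7 2 5 6)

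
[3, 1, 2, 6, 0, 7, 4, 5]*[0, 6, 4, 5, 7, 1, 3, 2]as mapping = [0→5, 1→6, 2→4, 3→3, 4→0, 5→2, 6→7, 7→1]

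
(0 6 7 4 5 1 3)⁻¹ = (0 3 1 5 4 7 6)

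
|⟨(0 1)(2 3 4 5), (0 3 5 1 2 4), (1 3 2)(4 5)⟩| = 720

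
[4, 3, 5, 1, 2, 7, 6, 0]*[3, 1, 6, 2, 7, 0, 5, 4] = [7, 2, 0, 1, 6, 4, 5, 3]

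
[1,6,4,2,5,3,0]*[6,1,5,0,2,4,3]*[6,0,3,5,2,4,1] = [0,5,3,4,2,6,1]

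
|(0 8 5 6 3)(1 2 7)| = 15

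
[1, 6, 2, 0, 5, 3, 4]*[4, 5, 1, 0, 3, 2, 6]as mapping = [0→5, 1→6, 2→1, 3→4, 4→2, 5→0, 6→3]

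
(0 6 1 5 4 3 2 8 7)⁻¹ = (0 7 8 2 3 4 5 1 6)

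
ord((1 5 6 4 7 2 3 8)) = 8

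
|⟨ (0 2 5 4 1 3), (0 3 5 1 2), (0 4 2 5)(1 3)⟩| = 720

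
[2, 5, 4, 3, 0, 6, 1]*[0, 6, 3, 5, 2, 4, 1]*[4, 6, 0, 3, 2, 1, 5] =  [3, 2, 0, 1, 4, 6, 5]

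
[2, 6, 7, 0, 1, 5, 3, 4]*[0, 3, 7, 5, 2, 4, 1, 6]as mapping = [0→7, 1→1, 2→6, 3→0, 4→3, 5→4, 6→5, 7→2]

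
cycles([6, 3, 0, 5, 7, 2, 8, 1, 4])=(0 6 8 4 7 1 3 5 2)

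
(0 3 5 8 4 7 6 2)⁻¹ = (0 2 6 7 4 8 5 3)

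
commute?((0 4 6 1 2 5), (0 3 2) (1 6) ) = no:(0 4 6 1 2 5) * (0 3 2) (1 6) = (0 4 1) (2 5 3), (0 3 2) (1 6) * (0 4 6 1 2 5) = (0 3 5) (2 4 6) 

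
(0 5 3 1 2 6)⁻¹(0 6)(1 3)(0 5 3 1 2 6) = (0 5)(1 2)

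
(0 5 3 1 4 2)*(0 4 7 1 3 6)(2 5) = (0 2 4 5 6)(1 7)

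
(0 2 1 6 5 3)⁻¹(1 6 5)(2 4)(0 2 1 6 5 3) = (1 4)(3 6 5)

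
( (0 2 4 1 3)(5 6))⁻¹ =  (0 3 1 4 2)(5 6)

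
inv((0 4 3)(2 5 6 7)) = (0 3 4)(2 7 6 5)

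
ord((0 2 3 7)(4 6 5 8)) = 4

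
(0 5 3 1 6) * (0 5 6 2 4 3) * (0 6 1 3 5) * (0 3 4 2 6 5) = (0 1 6 3 4)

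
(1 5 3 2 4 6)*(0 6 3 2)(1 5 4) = (0 6 5 2 1 4 3)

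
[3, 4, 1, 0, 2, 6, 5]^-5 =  [3, 4, 1, 0, 2, 6, 5]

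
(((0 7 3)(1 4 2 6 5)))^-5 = (0 7 3)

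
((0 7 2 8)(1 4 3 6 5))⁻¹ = (0 8 2 7)(1 5 6 3 4)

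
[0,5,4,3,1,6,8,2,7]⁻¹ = [0,4,7,3,2,1,5,8,6]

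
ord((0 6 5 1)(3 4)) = 4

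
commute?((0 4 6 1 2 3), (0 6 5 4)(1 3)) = no:(0 4 6 1 2 3)*(0 6 5 4)(1 3) = (1 2)(3 6)(4 5), (0 6 5 4)(1 3)*(0 4 6 1 2 3) = (0 1)(2 3)(5 6)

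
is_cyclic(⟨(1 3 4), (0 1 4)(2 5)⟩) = no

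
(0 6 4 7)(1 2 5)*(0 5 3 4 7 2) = (0 6 7 5 1)(2 3 4)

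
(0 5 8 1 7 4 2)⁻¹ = (0 2 4 7 1 8 5)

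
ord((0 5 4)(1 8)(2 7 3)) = 6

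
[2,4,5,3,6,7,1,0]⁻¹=[7,6,0,3,1,2,4,5]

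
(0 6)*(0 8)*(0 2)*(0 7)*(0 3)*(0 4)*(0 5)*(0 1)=(0 6 8 2 7 3 4 5 1)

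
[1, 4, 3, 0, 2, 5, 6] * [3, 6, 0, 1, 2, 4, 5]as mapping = [0→6, 1→2, 2→1, 3→3, 4→0, 5→4, 6→5]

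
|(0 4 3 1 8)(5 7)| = 10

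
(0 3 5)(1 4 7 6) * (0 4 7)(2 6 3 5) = (0 5 4)(1 7 3 2 6)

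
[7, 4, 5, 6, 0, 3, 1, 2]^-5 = [5, 7, 6, 4, 2, 1, 0, 3]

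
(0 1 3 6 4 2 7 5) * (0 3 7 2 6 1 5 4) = (0 5 3 1 7 4 6)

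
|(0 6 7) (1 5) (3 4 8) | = 6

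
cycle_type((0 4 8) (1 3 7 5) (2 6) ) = 2.3.4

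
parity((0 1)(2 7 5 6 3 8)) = even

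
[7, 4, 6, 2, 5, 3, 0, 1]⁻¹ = [6, 7, 3, 5, 1, 4, 2, 0]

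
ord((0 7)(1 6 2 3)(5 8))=4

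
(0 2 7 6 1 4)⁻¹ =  (0 4 1 6 7 2)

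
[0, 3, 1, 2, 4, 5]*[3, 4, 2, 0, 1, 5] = [3, 0, 4, 2, 1, 5]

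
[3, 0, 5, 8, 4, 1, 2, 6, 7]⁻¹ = [1, 5, 6, 0, 4, 2, 7, 8, 3]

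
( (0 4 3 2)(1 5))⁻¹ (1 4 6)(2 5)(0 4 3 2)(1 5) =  (0 1)(3 6 5)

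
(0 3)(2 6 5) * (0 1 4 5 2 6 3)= (1 4 5 6 2 3)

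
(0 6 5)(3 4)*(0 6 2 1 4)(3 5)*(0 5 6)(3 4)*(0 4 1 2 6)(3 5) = (0 6 1 5 4)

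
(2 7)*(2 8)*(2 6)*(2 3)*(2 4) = (2 7 8 6 3 4)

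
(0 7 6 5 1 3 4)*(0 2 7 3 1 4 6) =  (0 3 6 5 4 2 7) 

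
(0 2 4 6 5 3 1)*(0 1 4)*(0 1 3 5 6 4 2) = (1 3 2)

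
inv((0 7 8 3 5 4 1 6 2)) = (0 2 6 1 4 5 3 8 7)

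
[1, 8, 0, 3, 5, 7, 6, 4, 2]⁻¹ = [2, 0, 8, 3, 7, 4, 6, 5, 1]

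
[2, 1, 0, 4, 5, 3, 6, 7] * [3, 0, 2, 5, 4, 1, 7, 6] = [2, 0, 3, 4, 1, 5, 7, 6]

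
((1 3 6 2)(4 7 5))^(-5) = (1 2 6 3)(4 7 5)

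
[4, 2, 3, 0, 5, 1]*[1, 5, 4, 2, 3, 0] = [3, 4, 2, 1, 0, 5]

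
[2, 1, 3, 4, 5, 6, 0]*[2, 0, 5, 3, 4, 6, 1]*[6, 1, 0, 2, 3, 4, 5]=[4, 6, 2, 3, 5, 1, 0]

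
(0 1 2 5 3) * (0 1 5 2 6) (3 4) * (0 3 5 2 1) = (0 2 1 6 3) (4 5) 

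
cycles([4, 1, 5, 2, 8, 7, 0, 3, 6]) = (0 4 8 6)(2 5 7 3)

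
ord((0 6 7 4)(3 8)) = 4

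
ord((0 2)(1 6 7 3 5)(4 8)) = 10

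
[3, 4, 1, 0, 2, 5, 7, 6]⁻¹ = [3, 2, 4, 0, 1, 5, 7, 6]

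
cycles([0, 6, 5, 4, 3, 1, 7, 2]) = (1 6 7 2 5)(3 4)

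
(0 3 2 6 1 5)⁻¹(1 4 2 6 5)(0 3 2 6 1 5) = (0 5 4 6 1)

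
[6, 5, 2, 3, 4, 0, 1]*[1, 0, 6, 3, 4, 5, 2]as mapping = [0→2, 1→5, 2→6, 3→3, 4→4, 5→1, 6→0]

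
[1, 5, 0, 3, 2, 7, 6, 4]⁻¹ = [2, 0, 4, 3, 7, 1, 6, 5]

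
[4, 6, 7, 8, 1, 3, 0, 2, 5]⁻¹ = [6, 4, 7, 5, 0, 8, 1, 2, 3]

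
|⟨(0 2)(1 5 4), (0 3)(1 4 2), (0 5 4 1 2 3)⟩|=720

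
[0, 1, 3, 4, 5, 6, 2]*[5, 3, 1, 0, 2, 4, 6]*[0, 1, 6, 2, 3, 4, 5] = [4, 2, 0, 6, 3, 5, 1]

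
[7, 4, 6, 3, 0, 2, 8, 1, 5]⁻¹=[4, 7, 5, 3, 1, 8, 2, 0, 6]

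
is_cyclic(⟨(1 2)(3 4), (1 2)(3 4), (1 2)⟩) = no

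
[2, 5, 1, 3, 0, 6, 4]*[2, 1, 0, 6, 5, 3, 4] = [0, 3, 1, 6, 2, 4, 5]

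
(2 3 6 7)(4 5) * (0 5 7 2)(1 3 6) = (0 5 4 7)(1 3)(2 6)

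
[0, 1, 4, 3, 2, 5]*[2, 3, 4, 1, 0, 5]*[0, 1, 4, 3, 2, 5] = [4, 3, 0, 1, 2, 5]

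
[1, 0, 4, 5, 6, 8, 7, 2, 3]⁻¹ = [1, 0, 7, 8, 2, 3, 4, 6, 5]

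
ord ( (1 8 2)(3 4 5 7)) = 12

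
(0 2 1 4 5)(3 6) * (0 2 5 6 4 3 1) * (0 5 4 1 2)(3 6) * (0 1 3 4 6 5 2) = (0 6)(1 5)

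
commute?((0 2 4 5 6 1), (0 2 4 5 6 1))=yes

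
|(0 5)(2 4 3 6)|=4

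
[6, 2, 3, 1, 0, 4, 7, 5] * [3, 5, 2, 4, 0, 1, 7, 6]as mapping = [0→7, 1→2, 2→4, 3→5, 4→3, 5→0, 6→6, 7→1]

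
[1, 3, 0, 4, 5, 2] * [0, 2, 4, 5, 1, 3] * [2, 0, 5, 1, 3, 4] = [5, 4, 2, 0, 1, 3]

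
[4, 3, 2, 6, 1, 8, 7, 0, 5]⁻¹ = [7, 4, 2, 1, 0, 8, 3, 6, 5]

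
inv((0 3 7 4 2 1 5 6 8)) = (0 8 6 5 1 2 4 7 3)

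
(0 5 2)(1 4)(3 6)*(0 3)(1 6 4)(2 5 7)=(0 7 2 3 4 6)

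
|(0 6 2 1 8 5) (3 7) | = 6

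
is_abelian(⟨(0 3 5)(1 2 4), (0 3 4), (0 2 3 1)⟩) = no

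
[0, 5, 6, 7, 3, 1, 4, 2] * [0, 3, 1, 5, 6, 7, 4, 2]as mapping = [0→0, 1→7, 2→4, 3→2, 4→5, 5→3, 6→6, 7→1]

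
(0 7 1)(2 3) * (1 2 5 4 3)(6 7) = (0 6 7 2 1)(3 5 4)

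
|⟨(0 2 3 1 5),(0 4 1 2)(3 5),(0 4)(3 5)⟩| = 360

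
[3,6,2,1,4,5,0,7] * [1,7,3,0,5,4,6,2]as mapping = [0→0,1→6,2→3,3→7,4→5,5→4,6→1,7→2]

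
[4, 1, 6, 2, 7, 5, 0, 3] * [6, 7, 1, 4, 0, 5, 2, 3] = [0, 7, 2, 1, 3, 5, 6, 4]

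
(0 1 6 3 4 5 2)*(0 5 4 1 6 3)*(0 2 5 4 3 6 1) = (0 1 6 2 4 3)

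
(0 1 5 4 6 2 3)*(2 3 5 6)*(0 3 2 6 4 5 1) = (1 4 6 2)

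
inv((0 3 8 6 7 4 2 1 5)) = (0 5 1 2 4 7 6 8 3)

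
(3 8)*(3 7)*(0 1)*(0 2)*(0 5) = (0 1 2 5)(3 8 7)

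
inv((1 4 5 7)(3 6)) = (1 7 5 4)(3 6)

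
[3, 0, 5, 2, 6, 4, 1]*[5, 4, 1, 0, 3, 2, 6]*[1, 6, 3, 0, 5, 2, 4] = [1, 2, 3, 6, 4, 0, 5]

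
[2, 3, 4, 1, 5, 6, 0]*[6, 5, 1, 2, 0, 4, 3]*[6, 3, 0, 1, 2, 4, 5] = [3, 0, 6, 4, 2, 1, 5]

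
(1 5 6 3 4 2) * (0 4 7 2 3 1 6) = (0 4 3 7 2 6 1 5)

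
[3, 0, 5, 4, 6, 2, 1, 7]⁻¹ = [1, 6, 5, 0, 3, 2, 4, 7]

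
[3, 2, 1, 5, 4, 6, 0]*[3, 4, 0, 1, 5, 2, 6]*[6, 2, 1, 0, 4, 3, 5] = [2, 6, 4, 1, 3, 5, 0] 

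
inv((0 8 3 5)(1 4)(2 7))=(0 5 3 8)(1 4)(2 7)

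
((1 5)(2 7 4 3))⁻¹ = (1 5)(2 3 4 7)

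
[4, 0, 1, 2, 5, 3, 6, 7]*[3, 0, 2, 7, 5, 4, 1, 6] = [5, 3, 0, 2, 4, 7, 1, 6]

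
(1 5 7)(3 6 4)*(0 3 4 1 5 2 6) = (0 3)(1 2 6)(5 7)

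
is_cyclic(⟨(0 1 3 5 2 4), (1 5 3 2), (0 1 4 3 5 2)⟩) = no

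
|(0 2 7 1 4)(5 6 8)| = 15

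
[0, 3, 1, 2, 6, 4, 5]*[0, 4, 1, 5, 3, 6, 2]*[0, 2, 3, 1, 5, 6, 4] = [0, 6, 5, 2, 3, 1, 4]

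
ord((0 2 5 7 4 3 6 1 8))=9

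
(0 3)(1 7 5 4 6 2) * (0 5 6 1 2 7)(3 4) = (0 4 1)(3 5)(6 7)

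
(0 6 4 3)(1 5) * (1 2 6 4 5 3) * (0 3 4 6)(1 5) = (0 6 1 4 5 2)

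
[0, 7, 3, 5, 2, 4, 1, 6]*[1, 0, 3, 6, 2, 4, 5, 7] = [1, 7, 6, 4, 3, 2, 0, 5]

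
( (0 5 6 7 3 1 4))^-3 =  (0 3 5 1 6 4 7)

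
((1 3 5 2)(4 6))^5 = (1 3 5 2)(4 6)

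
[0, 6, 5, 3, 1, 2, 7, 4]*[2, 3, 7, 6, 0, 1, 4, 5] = [2, 4, 1, 6, 3, 7, 5, 0]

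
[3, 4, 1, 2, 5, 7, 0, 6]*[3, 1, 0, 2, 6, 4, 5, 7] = [2, 6, 1, 0, 4, 7, 3, 5]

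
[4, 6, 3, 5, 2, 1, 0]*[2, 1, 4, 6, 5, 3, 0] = [5, 0, 6, 3, 4, 1, 2]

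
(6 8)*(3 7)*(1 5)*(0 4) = (0 4) (1 5) (3 7) (6 8) 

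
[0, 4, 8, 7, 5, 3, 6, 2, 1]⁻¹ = [0, 8, 7, 5, 1, 4, 6, 3, 2]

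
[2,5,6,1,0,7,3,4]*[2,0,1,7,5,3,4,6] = [1,3,4,0,2,6,7,5]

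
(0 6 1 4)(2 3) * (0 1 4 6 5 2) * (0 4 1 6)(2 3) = (0 5 3 4 6 1)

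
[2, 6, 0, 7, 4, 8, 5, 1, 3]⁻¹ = [2, 7, 0, 8, 4, 6, 1, 3, 5]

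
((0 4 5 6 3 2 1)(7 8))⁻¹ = (0 1 2 3 6 5 4)(7 8)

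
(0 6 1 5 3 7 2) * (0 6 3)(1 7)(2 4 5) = (0 3 1 2 6 7 4 5)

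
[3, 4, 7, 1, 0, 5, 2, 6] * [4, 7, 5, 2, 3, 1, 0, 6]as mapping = [0→2, 1→3, 2→6, 3→7, 4→4, 5→1, 6→5, 7→0]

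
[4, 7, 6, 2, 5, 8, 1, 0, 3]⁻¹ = [7, 6, 3, 8, 0, 4, 2, 1, 5]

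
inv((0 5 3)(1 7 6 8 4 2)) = (0 3 5)(1 2 4 8 6 7)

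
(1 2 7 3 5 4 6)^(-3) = (1 5 2 4 7 6 3)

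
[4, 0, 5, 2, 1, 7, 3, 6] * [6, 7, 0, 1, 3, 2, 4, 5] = [3, 6, 2, 0, 7, 5, 1, 4]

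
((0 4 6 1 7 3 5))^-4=(0 1 5 6 3 4 7)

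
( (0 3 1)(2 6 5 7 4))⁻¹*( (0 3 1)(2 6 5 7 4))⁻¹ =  (0 3 1)(2 7 6 4 5)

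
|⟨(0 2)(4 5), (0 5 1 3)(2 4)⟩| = 36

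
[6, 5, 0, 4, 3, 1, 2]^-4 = [2, 1, 6, 3, 4, 5, 0]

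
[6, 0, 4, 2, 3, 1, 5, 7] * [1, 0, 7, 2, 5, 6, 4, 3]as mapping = [0→4, 1→1, 2→5, 3→7, 4→2, 5→0, 6→6, 7→3]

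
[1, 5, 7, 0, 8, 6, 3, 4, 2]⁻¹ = [3, 0, 8, 6, 7, 1, 5, 2, 4]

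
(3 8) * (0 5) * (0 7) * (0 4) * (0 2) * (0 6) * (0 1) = (0 5 7 4 2 6 1)(3 8)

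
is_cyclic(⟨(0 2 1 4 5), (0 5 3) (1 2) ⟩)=no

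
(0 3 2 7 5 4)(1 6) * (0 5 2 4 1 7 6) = (0 3 4 5 1)(2 6 7)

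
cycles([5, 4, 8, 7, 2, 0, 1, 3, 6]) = (0 5)(1 4 2 8 6)(3 7)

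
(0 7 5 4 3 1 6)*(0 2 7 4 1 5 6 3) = (0 4)(1 3 5)(2 7 6)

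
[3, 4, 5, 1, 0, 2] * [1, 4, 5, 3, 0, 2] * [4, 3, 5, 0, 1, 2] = [0, 4, 5, 1, 3, 2]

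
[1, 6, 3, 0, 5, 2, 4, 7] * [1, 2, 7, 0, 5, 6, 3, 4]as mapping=[0→2, 1→3, 2→0, 3→1, 4→6, 5→7, 6→5, 7→4]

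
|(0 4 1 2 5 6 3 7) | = 8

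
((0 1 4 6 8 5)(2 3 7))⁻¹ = (0 5 8 6 4 1)(2 7 3)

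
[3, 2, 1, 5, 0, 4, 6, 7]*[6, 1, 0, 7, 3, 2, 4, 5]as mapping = [0→7, 1→0, 2→1, 3→2, 4→6, 5→3, 6→4, 7→5]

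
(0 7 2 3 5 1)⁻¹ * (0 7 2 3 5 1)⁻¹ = (0 5 2)(1 3 7)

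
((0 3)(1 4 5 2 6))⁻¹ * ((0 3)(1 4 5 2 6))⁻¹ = (1 2 4 6 5)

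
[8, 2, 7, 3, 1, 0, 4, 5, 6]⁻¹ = [5, 4, 1, 3, 6, 7, 8, 2, 0]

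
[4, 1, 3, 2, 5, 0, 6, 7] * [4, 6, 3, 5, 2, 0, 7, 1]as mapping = [0→2, 1→6, 2→5, 3→3, 4→0, 5→4, 6→7, 7→1]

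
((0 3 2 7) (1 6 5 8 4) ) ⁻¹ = (0 7 2 3) (1 4 8 5 6) 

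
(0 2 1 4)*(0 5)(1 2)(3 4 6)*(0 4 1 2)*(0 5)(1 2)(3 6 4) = (0 1 4)(2 5 3)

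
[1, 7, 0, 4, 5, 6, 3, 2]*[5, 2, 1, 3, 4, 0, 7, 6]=[2, 6, 5, 4, 0, 7, 3, 1]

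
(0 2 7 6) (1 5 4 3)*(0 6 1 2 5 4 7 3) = (0 5 7 1 4) (2 3) 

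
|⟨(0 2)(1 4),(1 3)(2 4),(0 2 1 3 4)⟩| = 10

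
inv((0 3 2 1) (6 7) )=(0 1 2 3) (6 7) 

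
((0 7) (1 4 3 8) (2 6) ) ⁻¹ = (0 7) (1 8 3 4) (2 6) 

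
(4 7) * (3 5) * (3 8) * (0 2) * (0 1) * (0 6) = (0 2 1 6) (3 5 8) (4 7) 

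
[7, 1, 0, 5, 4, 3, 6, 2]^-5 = [7, 1, 0, 5, 4, 3, 6, 2]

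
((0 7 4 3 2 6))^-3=(0 3)(2 7)(4 6)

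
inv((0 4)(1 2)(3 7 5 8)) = (0 4)(1 2)(3 8 5 7)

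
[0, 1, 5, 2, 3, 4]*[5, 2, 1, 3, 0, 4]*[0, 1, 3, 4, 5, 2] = [2, 3, 5, 1, 4, 0]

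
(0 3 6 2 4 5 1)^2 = (0 6 4 1 3 2 5)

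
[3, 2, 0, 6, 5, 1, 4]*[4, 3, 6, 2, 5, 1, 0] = [2, 6, 4, 0, 1, 3, 5] 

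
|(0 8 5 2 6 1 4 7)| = 8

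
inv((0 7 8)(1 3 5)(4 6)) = (0 8 7)(1 5 3)(4 6)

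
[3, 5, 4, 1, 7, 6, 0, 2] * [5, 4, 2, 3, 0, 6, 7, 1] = [3, 6, 0, 4, 1, 7, 5, 2]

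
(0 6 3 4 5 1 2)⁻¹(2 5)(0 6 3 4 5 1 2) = (0 1)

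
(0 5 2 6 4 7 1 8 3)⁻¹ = (0 3 8 1 7 4 6 2 5)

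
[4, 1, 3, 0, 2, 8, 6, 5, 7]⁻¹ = [3, 1, 4, 2, 0, 7, 6, 8, 5]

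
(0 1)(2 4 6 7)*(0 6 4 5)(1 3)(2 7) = (0 3 1 6 2 5)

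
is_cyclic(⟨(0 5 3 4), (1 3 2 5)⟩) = no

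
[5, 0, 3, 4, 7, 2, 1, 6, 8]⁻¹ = [1, 6, 5, 2, 3, 0, 7, 4, 8]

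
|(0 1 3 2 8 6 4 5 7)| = 9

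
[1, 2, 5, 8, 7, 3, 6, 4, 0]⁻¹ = [8, 0, 1, 5, 7, 2, 6, 4, 3]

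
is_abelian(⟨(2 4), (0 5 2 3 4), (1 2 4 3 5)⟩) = no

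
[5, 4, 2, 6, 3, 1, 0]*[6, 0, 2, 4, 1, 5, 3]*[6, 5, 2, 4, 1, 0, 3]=[0, 5, 2, 4, 1, 6, 3]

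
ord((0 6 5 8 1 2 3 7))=8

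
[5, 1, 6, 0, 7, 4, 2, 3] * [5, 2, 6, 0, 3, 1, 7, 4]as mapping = [0→1, 1→2, 2→7, 3→5, 4→4, 5→3, 6→6, 7→0]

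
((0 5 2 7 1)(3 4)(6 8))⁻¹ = (0 1 7 2 5)(3 4)(6 8)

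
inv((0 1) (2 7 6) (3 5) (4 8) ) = (0 1) (2 6 7) (3 5) (4 8) 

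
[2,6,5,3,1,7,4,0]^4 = [0,6,2,3,1,5,4,7]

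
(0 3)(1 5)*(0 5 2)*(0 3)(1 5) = (1 2 3)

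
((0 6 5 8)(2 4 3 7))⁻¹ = (0 8 5 6)(2 7 3 4)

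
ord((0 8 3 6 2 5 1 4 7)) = 9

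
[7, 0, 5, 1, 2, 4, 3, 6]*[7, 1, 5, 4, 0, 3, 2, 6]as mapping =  [0→6, 1→7, 2→3, 3→1, 4→5, 5→0, 6→4, 7→2]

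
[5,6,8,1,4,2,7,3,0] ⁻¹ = [8,3,5,7,4,0,1,6,2] 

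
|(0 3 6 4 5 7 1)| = 7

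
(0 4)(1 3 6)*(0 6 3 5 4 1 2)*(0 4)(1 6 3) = (0 6 2 4 3 1 5)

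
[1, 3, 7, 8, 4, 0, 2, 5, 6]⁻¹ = [5, 0, 6, 1, 4, 7, 8, 2, 3]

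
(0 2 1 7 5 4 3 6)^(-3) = (0 4 1 6 5 2 3 7)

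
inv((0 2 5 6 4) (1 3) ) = (0 4 6 5 2) (1 3) 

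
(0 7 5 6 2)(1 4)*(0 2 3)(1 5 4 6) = (0 7 4 5 1 6 3)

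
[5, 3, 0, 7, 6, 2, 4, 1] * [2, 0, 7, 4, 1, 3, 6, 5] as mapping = [0→3, 1→4, 2→2, 3→5, 4→6, 5→7, 6→1, 7→0] 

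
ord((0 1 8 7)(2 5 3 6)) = 4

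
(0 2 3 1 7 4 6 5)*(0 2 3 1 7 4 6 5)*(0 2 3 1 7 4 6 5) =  (0 1 6 2 7 5 3 4)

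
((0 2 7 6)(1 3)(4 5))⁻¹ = (0 6 7 2)(1 3)(4 5)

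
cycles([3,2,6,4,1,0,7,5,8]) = (0 3 4 1 2 6 7 5)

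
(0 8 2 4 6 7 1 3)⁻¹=(0 3 1 7 6 4 2 8)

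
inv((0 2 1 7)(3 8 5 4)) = (0 7 1 2)(3 4 5 8)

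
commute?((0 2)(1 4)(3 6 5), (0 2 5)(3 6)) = no:(0 2)(1 4)(3 6 5)*(0 2 5)(3 6) = (0 5 6)(1 4), (0 2 5)(3 6)*(0 2)(1 4)(3 6 5) = (1 4)(2 3 5)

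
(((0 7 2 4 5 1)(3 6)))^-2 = (0 5 2)(1 4 7)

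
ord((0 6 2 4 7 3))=6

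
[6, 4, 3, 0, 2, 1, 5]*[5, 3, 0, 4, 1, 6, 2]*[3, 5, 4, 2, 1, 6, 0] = [4, 5, 1, 6, 3, 2, 0]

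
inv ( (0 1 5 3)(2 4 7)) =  (0 3 5 1)(2 7 4)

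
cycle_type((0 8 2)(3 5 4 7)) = 3.4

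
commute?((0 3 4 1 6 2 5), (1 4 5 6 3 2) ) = no:(0 3 4 1 6 2 5)*(1 4 5 6 3 2) = (0 2 6 1 3 5), (1 4 5 6 3 2)*(0 3 4 1 6 2 5) = (0 3 5 2 6 4) 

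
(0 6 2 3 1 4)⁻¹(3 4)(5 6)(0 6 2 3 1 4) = (0 1)(2 5)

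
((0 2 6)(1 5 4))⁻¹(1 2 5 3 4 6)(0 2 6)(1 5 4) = (0 5 6 4 3 1)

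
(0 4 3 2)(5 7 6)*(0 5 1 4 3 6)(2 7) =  (0 3 7)(1 4 6)(2 5)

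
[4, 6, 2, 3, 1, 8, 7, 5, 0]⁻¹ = [8, 4, 2, 3, 0, 7, 1, 6, 5]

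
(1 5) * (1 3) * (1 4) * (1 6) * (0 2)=(0 2)(1 5 3 4 6)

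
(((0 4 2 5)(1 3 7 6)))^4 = ()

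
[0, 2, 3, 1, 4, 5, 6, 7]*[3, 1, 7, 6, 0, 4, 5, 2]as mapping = [0→3, 1→7, 2→6, 3→1, 4→0, 5→4, 6→5, 7→2]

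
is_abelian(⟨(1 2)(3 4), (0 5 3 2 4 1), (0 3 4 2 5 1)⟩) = no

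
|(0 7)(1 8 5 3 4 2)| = 6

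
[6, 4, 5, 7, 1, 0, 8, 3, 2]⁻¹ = [5, 4, 8, 7, 1, 2, 0, 3, 6]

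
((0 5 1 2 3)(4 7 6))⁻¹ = (0 3 2 1 5)(4 6 7)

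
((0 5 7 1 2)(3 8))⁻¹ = (0 2 1 7 5)(3 8)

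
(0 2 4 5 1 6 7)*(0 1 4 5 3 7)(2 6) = (0 6)(1 2 5 4 3 7)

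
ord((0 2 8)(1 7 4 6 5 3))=6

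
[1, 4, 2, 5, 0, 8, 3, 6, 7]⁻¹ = [4, 0, 2, 6, 1, 3, 7, 8, 5]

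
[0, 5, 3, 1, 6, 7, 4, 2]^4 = [0, 3, 7, 2, 4, 1, 6, 5]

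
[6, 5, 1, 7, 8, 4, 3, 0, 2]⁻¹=[7, 2, 8, 6, 5, 1, 0, 3, 4]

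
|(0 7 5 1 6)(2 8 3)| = 15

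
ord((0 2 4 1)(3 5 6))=12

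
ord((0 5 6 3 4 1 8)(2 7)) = 14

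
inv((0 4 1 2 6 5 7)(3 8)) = (0 7 5 6 2 1 4)(3 8)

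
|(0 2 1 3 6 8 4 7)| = 8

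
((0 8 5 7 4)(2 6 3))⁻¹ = (0 4 7 5 8)(2 3 6)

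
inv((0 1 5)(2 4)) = (0 5 1)(2 4)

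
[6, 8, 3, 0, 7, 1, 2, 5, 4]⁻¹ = [3, 5, 6, 2, 8, 7, 0, 4, 1]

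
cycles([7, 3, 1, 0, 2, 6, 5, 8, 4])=(0 7 8 4 2 1 3)(5 6)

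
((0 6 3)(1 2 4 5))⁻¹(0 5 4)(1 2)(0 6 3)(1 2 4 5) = (1 5 6)(2 4)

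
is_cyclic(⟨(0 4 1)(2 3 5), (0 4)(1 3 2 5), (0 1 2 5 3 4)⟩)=no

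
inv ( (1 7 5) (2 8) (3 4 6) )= (1 5 7) (2 8) (3 6 4) 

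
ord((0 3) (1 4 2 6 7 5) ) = 6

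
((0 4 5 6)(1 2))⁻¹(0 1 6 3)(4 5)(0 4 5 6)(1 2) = (0 3 4 2)(5 6)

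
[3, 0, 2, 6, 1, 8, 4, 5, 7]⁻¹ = [1, 4, 2, 0, 6, 7, 3, 8, 5]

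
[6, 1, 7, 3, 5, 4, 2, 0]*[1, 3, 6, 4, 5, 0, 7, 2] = [7, 3, 2, 4, 0, 5, 6, 1]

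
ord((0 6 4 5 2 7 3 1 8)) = 9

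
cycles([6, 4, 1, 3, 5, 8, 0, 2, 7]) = (0 6)(1 4 5 8 7 2)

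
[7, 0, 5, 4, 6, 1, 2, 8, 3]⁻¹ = [1, 5, 6, 8, 3, 2, 4, 0, 7]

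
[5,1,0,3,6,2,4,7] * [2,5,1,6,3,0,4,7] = [0,5,2,6,4,1,3,7]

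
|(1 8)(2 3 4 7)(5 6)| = 4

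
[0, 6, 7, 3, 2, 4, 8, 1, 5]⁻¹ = [0, 7, 4, 3, 5, 8, 1, 2, 6]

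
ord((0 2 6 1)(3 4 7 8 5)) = 20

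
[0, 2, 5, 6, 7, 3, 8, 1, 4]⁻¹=[0, 7, 1, 5, 8, 2, 3, 4, 6]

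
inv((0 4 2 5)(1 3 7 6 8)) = (0 5 2 4)(1 8 6 7 3)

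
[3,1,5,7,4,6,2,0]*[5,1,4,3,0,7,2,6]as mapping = [0→3,1→1,2→7,3→6,4→0,5→2,6→4,7→5]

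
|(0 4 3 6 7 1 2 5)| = 8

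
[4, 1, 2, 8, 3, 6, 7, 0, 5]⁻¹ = [7, 1, 2, 4, 0, 8, 5, 6, 3]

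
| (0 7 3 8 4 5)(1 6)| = 6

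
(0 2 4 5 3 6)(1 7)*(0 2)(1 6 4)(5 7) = (1 5 3 4 7 6 2)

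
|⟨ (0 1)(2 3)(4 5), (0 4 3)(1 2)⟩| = 72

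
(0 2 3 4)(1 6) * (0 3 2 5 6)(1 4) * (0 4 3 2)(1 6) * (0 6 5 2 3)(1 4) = (0 2 6)(3 5 4)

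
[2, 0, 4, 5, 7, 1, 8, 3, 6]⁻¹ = [1, 5, 0, 7, 2, 3, 8, 4, 6]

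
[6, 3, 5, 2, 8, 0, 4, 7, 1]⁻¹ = [5, 8, 3, 1, 6, 2, 0, 7, 4]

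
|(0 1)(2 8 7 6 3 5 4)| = 14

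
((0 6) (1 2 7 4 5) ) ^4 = (1 5 4 7 2) 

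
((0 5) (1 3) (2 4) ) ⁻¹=(0 5) (1 3) (2 4) 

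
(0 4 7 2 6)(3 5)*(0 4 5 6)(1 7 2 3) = (0 5 1 7 3 6 4 2)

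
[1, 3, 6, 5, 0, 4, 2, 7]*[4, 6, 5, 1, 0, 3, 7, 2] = [6, 1, 7, 3, 4, 0, 5, 2]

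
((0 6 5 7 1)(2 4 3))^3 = (0 7 6 1 5)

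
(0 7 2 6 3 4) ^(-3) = (0 6) (2 4) (3 7) 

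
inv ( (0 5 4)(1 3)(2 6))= (0 4 5)(1 3)(2 6)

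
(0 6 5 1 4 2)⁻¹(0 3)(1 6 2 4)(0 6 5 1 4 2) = (0 2 4 5)(3 6)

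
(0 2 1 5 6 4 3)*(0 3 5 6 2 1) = (0 1 6 4 5 2)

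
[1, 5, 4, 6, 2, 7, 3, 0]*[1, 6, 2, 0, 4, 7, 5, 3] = [6, 7, 4, 5, 2, 3, 0, 1] 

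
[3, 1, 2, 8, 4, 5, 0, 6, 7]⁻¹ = [6, 1, 2, 0, 4, 5, 7, 8, 3]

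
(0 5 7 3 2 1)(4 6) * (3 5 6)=(0 6 4 3 2 1)(5 7)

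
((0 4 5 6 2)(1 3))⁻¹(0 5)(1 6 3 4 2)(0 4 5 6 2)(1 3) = (0 3 2 1 5)(4 6)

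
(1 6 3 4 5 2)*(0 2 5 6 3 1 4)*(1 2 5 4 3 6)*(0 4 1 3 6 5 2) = (0 2 6)(1 5)(3 4)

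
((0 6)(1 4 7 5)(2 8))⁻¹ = (0 6)(1 5 7 4)(2 8)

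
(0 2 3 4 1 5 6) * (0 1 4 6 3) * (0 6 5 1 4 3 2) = (2 6 4 3 5)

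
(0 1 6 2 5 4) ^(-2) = (0 5 6) (1 4 2) 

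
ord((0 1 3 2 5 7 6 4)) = 8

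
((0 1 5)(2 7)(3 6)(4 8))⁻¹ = (0 5 1)(2 7)(3 6)(4 8)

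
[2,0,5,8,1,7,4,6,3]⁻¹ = [1,4,0,8,6,2,7,5,3]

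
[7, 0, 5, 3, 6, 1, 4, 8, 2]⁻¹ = [1, 5, 8, 3, 6, 2, 4, 0, 7]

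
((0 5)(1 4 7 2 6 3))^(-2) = (1 6 7)(2 4 3)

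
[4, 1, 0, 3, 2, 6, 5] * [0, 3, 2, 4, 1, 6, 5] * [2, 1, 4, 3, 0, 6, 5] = [1, 3, 2, 0, 4, 6, 5]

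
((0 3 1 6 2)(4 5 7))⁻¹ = (0 2 6 1 3)(4 7 5)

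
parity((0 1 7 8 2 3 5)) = even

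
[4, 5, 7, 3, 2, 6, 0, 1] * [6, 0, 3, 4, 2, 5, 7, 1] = [2, 5, 1, 4, 3, 7, 6, 0]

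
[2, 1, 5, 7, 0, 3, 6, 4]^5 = [4, 1, 0, 5, 7, 2, 6, 3]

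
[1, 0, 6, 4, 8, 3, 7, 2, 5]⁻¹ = [1, 0, 7, 5, 3, 8, 2, 6, 4]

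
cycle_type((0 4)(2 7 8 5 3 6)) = 2.6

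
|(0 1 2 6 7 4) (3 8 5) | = 6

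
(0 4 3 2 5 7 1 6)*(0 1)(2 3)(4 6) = (0 6 1 4 2 5 7)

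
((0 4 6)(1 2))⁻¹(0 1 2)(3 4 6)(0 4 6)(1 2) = (0 3 6)(1 4 2)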